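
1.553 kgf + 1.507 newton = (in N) 16.74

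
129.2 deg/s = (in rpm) 21.53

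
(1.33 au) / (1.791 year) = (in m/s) 3523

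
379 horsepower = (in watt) 2.826e+05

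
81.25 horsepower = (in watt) 6.059e+04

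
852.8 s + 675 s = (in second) 1528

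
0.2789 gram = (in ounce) 0.009838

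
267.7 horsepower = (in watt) 1.996e+05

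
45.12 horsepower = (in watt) 3.365e+04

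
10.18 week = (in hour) 1710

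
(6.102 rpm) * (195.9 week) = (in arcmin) 2.603e+11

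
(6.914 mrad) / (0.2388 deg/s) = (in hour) 0.0004608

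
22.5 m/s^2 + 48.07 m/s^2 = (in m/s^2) 70.57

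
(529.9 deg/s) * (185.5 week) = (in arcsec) 2.14e+14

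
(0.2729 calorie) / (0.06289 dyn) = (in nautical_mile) 980.3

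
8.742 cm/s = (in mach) 0.0002567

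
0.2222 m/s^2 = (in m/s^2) 0.2222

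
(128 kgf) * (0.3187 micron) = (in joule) 0.0004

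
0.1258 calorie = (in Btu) 0.0004989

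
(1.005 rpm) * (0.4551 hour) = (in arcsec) 3.557e+07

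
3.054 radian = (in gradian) 194.4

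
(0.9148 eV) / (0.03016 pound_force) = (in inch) 4.301e-17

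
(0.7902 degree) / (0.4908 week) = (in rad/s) 4.646e-08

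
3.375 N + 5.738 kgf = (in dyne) 5.965e+06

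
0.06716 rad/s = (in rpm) 0.6413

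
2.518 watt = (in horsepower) 0.003377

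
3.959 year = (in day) 1445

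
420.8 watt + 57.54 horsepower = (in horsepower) 58.1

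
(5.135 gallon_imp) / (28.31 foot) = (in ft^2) 0.02912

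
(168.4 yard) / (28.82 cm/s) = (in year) 1.694e-05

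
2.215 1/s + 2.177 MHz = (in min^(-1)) 1.306e+08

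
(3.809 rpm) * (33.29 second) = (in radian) 13.28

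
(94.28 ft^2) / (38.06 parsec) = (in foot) 2.447e-17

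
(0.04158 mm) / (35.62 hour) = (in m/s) 3.243e-10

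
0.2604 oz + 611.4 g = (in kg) 0.6188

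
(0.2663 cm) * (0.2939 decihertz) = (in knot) 0.0001521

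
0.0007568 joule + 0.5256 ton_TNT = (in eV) 1.373e+28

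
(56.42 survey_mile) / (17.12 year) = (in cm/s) 0.01682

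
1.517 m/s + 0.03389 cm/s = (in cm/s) 151.7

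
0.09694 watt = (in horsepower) 0.00013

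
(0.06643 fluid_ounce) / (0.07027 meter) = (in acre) 6.908e-09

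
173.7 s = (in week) 0.0002872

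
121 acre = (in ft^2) 5.271e+06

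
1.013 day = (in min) 1459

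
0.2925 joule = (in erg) 2.925e+06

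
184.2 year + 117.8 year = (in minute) 1.587e+08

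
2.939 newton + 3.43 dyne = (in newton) 2.939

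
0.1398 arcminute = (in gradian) 0.002589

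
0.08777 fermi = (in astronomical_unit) 5.867e-28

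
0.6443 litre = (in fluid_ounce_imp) 22.68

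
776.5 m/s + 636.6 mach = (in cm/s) 2.175e+07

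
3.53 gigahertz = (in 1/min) 2.118e+11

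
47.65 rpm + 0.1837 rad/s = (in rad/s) 5.174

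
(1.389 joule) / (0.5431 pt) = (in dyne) 7.25e+08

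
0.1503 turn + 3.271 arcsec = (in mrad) 944.4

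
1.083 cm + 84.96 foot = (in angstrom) 2.591e+11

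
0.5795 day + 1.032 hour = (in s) 5.378e+04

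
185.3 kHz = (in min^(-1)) 1.112e+07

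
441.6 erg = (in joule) 4.416e-05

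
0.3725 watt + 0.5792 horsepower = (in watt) 432.3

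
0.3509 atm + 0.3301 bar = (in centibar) 68.56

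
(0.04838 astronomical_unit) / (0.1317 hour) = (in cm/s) 1.527e+09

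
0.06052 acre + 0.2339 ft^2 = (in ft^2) 2636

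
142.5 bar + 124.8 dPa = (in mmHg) 1.069e+05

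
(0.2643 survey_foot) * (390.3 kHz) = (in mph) 7.033e+04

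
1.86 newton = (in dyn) 1.86e+05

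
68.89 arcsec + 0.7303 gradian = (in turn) 0.001879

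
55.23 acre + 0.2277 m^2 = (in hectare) 22.35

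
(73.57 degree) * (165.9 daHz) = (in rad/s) 2130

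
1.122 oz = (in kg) 0.03181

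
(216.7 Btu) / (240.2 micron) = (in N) 9.518e+08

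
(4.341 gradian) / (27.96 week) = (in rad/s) 4.032e-09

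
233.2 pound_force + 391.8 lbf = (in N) 2780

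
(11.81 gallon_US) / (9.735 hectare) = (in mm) 0.0004592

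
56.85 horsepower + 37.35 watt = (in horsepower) 56.9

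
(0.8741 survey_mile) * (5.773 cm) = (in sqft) 874.1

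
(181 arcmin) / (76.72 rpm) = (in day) 7.585e-08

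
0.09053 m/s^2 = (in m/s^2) 0.09053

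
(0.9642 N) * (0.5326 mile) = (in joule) 826.5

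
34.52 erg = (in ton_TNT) 8.25e-16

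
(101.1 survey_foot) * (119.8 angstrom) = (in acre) 9.122e-11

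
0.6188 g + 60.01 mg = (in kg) 0.0006788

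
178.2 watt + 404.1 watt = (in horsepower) 0.7809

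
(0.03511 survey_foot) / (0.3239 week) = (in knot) 1.062e-07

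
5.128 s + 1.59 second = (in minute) 0.112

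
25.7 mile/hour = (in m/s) 11.49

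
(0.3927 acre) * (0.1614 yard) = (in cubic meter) 234.5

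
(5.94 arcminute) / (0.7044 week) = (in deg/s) 2.324e-07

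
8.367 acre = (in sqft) 3.645e+05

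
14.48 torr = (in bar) 0.01931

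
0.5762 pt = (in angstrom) 2.033e+06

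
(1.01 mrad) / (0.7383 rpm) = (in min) 0.0002177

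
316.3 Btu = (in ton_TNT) 7.976e-05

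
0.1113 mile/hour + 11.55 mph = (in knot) 10.13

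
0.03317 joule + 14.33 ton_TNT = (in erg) 5.996e+17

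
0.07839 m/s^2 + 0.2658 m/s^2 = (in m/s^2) 0.3442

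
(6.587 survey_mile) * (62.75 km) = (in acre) 1.644e+05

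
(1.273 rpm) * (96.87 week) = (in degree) 4.475e+08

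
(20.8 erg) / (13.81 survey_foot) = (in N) 4.941e-07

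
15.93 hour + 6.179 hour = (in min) 1327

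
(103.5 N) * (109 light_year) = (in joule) 1.067e+20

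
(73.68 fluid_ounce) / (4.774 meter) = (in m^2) 0.0004564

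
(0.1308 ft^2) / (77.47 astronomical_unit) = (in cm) 1.049e-13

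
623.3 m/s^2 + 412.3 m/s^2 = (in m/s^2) 1036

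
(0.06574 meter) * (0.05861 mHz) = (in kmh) 1.387e-05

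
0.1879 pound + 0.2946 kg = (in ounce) 13.4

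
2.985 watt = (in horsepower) 0.004003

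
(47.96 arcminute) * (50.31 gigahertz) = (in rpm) 6.702e+09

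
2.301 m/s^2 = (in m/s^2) 2.301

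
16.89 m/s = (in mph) 37.78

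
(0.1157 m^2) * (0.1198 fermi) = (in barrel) 8.718e-17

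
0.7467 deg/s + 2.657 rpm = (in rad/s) 0.2913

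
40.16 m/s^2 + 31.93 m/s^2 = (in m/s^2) 72.09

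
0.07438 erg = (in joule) 7.438e-09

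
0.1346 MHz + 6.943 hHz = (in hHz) 1353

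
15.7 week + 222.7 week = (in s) 1.442e+08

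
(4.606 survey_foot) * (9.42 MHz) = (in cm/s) 1.322e+09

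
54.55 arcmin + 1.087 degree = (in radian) 0.03484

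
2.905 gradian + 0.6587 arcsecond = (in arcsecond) 9413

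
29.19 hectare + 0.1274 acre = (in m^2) 2.924e+05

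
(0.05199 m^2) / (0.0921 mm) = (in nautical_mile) 0.3048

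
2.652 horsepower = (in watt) 1978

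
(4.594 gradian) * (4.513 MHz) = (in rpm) 3.11e+06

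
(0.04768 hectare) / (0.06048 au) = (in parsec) 1.708e-24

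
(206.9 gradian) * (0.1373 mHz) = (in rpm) 0.004261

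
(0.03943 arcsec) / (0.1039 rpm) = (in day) 2.033e-10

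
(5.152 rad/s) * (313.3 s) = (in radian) 1614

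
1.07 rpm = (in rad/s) 0.1121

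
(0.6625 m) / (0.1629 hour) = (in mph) 0.002527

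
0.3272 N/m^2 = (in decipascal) 3.272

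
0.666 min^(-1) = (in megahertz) 1.11e-08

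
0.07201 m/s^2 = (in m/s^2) 0.07201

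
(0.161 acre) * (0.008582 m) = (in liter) 5592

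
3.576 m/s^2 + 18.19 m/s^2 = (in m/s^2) 21.77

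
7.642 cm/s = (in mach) 0.0002244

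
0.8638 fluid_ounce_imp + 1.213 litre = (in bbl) 0.007784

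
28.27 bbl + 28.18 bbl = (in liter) 8975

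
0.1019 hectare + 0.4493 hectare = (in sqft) 5.933e+04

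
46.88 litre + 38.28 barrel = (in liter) 6133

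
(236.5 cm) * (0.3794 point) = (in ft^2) 0.003407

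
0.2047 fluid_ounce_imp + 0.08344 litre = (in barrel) 0.0005614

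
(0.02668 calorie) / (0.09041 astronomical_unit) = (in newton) 8.253e-12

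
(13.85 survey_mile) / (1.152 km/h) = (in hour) 19.35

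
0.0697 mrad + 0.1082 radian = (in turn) 0.01723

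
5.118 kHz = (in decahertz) 511.8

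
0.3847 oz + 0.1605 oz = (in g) 15.46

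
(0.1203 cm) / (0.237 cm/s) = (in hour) 0.000141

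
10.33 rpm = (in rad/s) 1.082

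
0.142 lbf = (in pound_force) 0.142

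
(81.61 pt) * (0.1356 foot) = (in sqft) 0.01281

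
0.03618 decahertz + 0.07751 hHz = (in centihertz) 811.3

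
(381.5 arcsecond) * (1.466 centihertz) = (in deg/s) 0.001554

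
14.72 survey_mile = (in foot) 7.772e+04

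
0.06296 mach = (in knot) 41.67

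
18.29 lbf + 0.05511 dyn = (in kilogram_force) 8.296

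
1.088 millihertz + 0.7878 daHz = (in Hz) 7.879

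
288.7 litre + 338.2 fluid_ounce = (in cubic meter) 0.2987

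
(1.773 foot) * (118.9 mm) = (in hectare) 6.425e-06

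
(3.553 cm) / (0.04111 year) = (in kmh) 9.866e-08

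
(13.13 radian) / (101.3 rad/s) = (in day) 1.5e-06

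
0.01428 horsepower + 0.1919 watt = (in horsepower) 0.01454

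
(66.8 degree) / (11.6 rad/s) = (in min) 0.001675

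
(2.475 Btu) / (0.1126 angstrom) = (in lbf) 5.213e+13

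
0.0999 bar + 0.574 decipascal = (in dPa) 9.99e+04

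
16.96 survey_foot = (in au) 3.456e-11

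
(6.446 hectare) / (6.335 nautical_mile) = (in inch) 216.3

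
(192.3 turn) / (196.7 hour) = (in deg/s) 0.09776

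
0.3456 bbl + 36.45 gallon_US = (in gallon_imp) 42.44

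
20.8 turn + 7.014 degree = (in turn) 20.82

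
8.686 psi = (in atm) 0.591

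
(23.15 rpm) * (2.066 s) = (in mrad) 5009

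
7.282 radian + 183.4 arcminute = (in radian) 7.335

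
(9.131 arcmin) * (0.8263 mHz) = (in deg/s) 0.0001257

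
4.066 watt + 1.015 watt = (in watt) 5.081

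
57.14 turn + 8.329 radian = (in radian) 367.4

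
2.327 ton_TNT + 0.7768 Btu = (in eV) 6.077e+28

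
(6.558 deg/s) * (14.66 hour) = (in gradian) 3.846e+05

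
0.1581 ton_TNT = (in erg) 6.615e+15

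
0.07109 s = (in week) 1.175e-07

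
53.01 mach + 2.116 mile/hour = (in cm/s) 1.805e+06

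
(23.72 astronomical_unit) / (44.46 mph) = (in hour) 4.959e+07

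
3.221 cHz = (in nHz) 3.221e+07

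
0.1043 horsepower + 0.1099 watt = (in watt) 77.89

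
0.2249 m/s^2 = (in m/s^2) 0.2249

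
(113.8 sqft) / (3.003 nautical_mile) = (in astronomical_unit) 1.271e-14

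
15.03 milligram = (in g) 0.01503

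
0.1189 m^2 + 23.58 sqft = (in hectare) 0.000231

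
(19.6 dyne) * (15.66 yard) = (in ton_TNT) 6.708e-13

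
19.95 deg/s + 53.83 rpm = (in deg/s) 342.9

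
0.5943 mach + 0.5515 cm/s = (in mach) 0.5943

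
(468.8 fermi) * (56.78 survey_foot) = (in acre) 2.005e-15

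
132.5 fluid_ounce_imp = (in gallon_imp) 0.8281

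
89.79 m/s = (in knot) 174.5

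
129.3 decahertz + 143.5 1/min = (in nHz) 1.295e+12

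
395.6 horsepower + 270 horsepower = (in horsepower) 665.6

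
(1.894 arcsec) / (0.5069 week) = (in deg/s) 1.716e-09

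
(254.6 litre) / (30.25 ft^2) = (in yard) 0.09908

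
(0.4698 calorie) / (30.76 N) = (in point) 181.1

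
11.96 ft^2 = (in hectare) 0.0001111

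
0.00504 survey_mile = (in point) 2.299e+04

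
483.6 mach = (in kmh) 5.928e+05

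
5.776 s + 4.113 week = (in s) 2.488e+06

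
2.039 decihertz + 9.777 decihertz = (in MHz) 1.182e-06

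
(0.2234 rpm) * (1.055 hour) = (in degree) 5091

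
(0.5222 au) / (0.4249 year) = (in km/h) 2.099e+04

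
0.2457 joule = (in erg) 2.457e+06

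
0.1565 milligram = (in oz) 5.52e-06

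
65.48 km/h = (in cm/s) 1819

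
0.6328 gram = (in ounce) 0.02232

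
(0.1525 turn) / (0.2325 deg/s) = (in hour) 0.06559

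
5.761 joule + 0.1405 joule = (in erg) 5.902e+07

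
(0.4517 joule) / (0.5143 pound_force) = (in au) 1.32e-12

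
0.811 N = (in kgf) 0.0827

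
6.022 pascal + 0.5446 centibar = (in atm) 0.005434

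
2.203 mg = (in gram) 0.002203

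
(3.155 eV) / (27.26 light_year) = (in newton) 1.96e-36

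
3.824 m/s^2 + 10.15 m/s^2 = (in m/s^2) 13.97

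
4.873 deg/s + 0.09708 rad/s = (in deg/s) 10.44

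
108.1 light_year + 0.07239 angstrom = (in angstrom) 1.023e+28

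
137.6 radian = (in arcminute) 4.73e+05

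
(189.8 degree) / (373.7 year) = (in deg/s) 1.611e-08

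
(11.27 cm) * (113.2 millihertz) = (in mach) 3.747e-05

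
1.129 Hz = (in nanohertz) 1.129e+09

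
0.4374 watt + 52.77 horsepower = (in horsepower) 52.77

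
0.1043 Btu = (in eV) 6.868e+20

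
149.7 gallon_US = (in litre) 566.7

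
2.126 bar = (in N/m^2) 2.126e+05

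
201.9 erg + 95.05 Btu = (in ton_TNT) 2.397e-05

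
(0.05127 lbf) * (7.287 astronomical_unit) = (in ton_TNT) 59.42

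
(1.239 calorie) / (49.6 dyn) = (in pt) 2.963e+07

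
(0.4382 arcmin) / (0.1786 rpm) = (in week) 1.127e-08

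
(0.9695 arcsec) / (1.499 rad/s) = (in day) 3.629e-11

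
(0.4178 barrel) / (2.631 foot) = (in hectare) 8.283e-06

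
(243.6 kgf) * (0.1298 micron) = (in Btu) 2.939e-07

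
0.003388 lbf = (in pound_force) 0.003388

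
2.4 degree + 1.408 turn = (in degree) 509.3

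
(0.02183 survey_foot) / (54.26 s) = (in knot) 0.0002384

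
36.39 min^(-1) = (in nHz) 6.065e+08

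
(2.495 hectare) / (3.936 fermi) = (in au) 4.237e+07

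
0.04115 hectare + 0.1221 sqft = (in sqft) 4429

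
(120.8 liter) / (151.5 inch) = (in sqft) 0.3379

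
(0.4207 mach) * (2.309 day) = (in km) 2.858e+04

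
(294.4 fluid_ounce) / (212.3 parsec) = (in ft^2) 1.431e-20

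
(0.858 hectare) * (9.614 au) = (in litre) 1.234e+19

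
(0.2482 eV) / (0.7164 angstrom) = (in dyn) 5.551e-05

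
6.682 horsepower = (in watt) 4983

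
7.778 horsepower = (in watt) 5800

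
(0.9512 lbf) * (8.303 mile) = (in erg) 5.654e+11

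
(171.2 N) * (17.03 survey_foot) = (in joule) 888.7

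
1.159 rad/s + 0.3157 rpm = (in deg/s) 68.3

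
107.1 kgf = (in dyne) 1.05e+08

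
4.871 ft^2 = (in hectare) 4.525e-05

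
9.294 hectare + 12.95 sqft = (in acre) 22.97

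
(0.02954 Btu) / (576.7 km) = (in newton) 5.404e-05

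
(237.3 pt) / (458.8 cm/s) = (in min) 0.0003041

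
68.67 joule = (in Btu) 0.06509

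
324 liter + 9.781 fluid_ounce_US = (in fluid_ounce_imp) 1.141e+04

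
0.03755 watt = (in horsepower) 5.036e-05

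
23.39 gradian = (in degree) 21.05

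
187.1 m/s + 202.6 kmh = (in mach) 0.7148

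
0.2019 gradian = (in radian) 0.003171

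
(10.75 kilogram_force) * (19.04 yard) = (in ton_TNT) 4.387e-07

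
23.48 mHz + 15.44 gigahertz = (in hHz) 1.544e+08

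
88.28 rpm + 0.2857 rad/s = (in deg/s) 546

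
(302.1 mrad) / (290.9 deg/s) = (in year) 1.887e-09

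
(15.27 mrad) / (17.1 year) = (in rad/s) 2.832e-11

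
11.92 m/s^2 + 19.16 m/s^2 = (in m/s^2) 31.08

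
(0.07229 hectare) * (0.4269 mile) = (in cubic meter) 4.967e+05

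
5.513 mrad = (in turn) 0.0008774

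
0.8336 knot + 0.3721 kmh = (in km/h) 1.916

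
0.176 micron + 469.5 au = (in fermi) 7.024e+28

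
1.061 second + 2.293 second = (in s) 3.354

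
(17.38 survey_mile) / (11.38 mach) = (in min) 0.1203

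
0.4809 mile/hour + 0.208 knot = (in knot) 0.6259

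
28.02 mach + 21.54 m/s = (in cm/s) 9.562e+05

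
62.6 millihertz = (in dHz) 0.626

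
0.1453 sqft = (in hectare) 1.35e-06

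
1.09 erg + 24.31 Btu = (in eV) 1.601e+23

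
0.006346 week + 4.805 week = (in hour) 808.3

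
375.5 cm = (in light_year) 3.969e-16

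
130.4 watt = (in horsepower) 0.1749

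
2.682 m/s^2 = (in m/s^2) 2.682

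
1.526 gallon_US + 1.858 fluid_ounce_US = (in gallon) 1.541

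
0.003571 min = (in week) 3.543e-07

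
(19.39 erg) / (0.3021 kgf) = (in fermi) 6.545e+08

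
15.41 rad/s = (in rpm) 147.2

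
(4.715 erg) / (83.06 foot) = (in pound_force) 4.187e-09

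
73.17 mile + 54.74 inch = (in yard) 1.288e+05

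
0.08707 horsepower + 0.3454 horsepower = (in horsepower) 0.4325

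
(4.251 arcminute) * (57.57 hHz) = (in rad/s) 7.119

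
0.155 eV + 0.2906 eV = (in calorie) 1.706e-20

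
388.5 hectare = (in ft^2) 4.182e+07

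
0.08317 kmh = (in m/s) 0.0231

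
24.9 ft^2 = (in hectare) 0.0002313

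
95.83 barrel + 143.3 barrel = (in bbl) 239.1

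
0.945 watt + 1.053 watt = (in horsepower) 0.002679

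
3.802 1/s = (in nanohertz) 3.802e+09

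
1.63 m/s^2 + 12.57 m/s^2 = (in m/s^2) 14.2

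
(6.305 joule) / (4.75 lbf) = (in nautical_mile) 0.0001611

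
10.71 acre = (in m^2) 4.334e+04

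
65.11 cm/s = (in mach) 0.001912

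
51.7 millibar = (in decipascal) 5.17e+04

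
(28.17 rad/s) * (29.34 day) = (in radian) 7.141e+07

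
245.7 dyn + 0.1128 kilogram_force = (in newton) 1.109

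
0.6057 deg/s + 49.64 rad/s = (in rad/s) 49.65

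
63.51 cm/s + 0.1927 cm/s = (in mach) 0.001871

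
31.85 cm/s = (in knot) 0.6191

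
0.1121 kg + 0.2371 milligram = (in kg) 0.1121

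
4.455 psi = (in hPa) 307.2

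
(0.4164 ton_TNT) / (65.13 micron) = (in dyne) 2.675e+18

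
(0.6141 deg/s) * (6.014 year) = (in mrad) 2.033e+09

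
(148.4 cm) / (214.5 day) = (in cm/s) 8.007e-06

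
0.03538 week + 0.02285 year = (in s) 7.42e+05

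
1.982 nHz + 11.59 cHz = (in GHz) 1.159e-10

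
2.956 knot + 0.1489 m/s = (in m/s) 1.67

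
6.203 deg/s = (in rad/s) 0.1083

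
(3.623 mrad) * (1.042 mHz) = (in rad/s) 3.775e-06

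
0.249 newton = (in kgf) 0.02539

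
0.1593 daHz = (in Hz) 1.593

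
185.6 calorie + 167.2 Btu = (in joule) 1.772e+05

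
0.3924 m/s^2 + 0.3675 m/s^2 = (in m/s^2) 0.7599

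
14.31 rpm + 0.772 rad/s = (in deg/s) 130.1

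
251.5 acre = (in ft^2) 1.096e+07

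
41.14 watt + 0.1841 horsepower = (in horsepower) 0.2393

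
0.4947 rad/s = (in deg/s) 28.34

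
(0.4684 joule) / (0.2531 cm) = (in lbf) 41.6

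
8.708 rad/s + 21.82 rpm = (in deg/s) 629.9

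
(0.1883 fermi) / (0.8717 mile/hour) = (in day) 5.593e-21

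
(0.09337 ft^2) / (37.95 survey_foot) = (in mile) 4.66e-07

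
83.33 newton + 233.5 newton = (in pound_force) 71.23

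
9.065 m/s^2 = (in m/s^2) 9.065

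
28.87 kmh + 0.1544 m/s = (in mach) 0.02401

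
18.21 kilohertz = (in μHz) 1.821e+10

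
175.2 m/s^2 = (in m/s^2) 175.2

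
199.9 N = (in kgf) 20.38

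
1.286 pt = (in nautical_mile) 2.45e-07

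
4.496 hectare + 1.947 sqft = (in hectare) 4.496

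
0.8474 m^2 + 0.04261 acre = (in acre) 0.04282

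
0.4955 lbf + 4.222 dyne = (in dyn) 2.204e+05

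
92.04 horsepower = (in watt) 6.863e+04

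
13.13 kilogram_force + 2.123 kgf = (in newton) 149.6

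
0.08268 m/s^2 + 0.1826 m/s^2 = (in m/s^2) 0.2653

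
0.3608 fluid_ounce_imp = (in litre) 0.01025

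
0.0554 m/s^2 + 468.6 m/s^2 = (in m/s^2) 468.7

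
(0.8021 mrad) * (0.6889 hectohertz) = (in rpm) 0.5277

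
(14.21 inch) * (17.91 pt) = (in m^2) 0.00228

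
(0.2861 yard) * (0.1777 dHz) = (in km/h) 0.01674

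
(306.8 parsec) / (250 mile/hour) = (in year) 2.686e+09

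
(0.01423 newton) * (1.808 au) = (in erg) 3.849e+16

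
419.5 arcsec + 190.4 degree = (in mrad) 3325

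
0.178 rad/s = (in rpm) 1.7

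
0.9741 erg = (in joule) 9.741e-08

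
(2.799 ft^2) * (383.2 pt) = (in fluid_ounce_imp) 1237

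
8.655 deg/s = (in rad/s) 0.1511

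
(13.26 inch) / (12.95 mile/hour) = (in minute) 0.0009696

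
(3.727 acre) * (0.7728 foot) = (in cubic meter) 3553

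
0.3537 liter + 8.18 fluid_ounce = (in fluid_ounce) 20.14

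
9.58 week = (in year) 0.1837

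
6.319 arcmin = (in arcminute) 6.319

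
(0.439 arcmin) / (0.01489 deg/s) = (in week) 8.125e-07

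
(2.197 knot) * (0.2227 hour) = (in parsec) 2.937e-14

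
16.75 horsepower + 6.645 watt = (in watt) 1.25e+04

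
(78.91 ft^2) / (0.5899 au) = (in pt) 2.355e-07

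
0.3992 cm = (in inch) 0.1572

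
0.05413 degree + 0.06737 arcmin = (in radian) 0.0009643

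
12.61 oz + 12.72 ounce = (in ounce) 25.33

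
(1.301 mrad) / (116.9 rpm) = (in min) 1.771e-06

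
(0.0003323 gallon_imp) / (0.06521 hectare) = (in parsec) 7.508e-26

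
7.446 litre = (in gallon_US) 1.967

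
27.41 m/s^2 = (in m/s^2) 27.41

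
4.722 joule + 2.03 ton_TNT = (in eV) 5.301e+28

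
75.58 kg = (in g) 7.558e+04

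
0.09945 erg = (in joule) 9.945e-09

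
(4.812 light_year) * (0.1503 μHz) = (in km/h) 2.463e+10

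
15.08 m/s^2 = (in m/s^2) 15.08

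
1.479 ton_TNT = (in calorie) 1.479e+09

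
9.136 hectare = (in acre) 22.58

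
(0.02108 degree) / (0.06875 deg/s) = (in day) 3.549e-06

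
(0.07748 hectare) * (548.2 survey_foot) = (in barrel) 8.143e+05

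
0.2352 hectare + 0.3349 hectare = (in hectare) 0.5701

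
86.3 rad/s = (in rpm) 824.1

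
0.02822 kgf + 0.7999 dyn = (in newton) 0.2768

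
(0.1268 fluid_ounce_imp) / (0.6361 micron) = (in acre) 0.0014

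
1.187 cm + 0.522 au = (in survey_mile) 4.852e+07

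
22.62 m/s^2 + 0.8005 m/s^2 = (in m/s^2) 23.42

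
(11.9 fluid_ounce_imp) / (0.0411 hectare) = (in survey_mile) 5.112e-10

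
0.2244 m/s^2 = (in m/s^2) 0.2244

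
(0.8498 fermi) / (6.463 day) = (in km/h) 5.479e-21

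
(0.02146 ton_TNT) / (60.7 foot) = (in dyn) 4.853e+11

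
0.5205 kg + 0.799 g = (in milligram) 5.213e+05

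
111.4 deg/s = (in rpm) 18.57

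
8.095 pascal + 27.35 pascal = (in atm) 0.0003498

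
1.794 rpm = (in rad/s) 0.1879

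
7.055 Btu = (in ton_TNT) 1.779e-06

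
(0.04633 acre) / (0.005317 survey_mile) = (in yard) 23.96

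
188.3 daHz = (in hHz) 18.83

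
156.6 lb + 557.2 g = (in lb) 157.8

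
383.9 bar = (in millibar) 3.839e+05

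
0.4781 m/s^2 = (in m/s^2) 0.4781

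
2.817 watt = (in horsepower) 0.003778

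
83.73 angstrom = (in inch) 3.296e-07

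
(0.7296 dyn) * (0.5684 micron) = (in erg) 4.147e-05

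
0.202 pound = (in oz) 3.232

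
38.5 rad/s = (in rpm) 367.6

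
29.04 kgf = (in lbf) 64.02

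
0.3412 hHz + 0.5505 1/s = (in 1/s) 34.67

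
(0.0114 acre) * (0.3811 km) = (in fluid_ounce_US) 5.945e+08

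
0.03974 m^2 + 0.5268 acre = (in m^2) 2132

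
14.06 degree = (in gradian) 15.62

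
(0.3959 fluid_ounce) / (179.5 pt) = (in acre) 4.569e-08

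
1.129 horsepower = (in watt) 841.9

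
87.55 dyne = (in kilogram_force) 8.928e-05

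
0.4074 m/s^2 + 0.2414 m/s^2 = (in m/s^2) 0.6488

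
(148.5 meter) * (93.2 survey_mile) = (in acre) 5504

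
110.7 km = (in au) 7.4e-07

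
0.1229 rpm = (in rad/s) 0.01287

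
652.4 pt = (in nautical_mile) 0.0001243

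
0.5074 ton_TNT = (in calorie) 5.074e+08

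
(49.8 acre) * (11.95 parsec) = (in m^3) 7.431e+22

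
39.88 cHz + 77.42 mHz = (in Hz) 0.4762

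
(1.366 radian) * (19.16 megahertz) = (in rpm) 2.499e+08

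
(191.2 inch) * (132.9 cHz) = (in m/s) 6.454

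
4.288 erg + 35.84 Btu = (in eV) 2.36e+23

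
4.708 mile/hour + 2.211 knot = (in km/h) 11.67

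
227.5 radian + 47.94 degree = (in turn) 36.34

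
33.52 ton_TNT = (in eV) 8.754e+29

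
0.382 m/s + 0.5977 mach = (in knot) 396.3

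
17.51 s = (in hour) 0.004864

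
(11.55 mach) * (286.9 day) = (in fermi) 9.749e+25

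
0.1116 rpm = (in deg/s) 0.6696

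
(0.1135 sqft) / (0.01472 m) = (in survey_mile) 0.0004451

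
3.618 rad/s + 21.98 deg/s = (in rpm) 38.21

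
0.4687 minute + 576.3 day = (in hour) 1.383e+04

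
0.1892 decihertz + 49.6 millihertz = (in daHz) 0.006852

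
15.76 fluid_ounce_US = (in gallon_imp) 0.1025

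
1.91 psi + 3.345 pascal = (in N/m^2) 1.317e+04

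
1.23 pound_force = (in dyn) 5.471e+05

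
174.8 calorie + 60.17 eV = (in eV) 4.565e+21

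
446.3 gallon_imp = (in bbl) 12.76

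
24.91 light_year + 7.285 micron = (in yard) 2.577e+17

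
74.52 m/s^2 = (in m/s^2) 74.52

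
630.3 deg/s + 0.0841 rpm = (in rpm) 105.1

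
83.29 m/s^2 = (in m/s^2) 83.29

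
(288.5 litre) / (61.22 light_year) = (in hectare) 4.981e-23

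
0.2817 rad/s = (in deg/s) 16.14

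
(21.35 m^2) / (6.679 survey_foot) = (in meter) 10.49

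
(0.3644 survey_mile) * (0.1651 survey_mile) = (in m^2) 1.558e+05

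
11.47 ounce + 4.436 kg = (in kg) 4.761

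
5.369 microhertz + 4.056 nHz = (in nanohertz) 5373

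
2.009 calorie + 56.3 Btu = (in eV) 3.708e+23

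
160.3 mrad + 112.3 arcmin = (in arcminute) 663.4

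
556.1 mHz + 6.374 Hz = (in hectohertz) 0.0693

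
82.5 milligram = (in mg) 82.5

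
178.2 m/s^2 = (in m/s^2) 178.2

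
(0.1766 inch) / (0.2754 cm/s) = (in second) 1.629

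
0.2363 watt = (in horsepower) 0.0003169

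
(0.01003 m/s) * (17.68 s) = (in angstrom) 1.773e+09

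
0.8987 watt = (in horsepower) 0.001205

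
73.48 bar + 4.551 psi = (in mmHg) 5.535e+04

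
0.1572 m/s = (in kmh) 0.5659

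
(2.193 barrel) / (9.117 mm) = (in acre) 0.00945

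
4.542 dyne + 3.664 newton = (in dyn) 3.664e+05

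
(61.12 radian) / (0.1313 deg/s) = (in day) 0.3087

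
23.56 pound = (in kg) 10.69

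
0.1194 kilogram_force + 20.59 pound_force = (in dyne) 9.276e+06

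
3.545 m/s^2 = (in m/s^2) 3.545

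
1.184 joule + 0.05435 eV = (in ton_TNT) 2.83e-10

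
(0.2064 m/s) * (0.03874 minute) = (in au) 3.207e-12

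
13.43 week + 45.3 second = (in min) 1.354e+05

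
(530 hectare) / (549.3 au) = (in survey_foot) 2.116e-07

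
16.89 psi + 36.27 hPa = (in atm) 1.185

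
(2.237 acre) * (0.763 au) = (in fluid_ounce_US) 3.494e+19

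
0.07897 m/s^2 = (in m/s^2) 0.07897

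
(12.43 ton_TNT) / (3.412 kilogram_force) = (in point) 4.406e+12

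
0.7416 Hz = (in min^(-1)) 44.5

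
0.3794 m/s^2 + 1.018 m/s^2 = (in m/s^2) 1.397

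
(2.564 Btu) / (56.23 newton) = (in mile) 0.02989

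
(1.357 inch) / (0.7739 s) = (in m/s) 0.04454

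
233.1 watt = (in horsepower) 0.3126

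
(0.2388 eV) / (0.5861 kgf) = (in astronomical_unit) 4.45e-32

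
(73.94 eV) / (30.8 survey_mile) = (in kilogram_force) 2.437e-23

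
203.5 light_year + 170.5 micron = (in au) 1.287e+07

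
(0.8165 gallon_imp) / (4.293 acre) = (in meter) 2.137e-07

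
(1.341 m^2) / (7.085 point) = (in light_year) 5.671e-14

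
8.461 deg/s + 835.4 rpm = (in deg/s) 5021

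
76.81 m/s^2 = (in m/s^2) 76.81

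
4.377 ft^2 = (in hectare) 4.066e-05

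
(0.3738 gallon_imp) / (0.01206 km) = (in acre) 3.482e-08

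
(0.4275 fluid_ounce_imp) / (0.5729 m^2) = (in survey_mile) 1.317e-08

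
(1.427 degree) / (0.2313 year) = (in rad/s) 3.414e-09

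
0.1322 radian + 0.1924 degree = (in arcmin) 466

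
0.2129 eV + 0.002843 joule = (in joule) 0.002843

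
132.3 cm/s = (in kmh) 4.763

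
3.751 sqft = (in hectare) 3.485e-05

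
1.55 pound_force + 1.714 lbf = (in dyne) 1.452e+06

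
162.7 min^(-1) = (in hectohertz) 0.02712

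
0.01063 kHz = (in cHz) 1063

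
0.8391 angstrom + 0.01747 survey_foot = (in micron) 5325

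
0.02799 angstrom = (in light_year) 2.959e-28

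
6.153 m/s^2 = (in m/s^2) 6.153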